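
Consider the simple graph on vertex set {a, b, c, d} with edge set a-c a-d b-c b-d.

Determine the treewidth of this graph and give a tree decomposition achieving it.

Treewidth 2.
One optimal decomposition is:
Bags: B1 = {b, c, d}  B2 = {a, c, d}
Tree: B1–B2

Every bag has size at most 3, so the width is 3 − 1 = 2 and tw(G) ≤ 2. The edges c–b–d–a–c form a cycle, so G is not a tree and its treewidth is at least 2. Combining the bounds, tw(G) = 2.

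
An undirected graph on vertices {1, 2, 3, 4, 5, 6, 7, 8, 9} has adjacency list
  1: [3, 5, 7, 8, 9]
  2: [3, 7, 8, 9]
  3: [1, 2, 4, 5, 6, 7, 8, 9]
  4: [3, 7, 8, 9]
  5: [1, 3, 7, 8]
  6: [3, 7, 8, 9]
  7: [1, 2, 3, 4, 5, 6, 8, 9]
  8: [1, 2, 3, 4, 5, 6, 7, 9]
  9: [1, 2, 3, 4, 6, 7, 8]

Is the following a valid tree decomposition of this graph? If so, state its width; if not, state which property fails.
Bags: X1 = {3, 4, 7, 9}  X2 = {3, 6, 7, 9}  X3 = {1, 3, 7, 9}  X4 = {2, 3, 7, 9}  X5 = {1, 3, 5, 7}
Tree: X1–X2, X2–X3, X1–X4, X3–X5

A tree decomposition must satisfy three properties: every vertex lies in some bag; for every edge, both endpoints lie together in some bag; and for every vertex, the bags containing it form a connected subtree. Here vertex 8 appears in no bag, so the decomposition is invalid.

No — vertex 8 appears in no bag.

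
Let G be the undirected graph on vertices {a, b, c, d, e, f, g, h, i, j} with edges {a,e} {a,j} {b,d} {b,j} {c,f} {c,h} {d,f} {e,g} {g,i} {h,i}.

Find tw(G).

A width-2 tree decomposition is:
Bags: B1 = {a, b, j}  B2 = {a, b, e}  B3 = {b, e, g}  B4 = {b, g, i}  B5 = {b, h, i}  B6 = {b, c, h}  B7 = {b, c, f}  B8 = {b, d, f}
Tree: B1–B2, B2–B3, B3–B4, B4–B5, B5–B6, B6–B7, B7–B8
Every bag has size at most 3, so the width is 3 − 1 = 2 and tw(G) ≤ 2. The edges b–j–a–e–g–i–h–c–f–d–b form a cycle, so G is not a tree and its treewidth is at least 2. Combining the bounds, tw(G) = 2.

2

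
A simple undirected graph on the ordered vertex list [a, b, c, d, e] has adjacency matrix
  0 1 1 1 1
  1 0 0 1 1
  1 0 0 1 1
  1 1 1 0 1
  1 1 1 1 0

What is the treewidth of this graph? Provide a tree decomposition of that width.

Treewidth 3.
Bags: B1 = {a, c, d, e}  B2 = {a, b, d, e}
Tree: B1–B2

Each bag holds 4 vertices, so the decomposition has width 3, which upper-bounds the treewidth. Conversely, {a, c, d, e} is a clique of size 4, and the vertices of any clique must share a bag in every tree decomposition; so some bag has ≥ 4 vertices and tw(G) ≥ 3. Combining the bounds, tw(G) = 3.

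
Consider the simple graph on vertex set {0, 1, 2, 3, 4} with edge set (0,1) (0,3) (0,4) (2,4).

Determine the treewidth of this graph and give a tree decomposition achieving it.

The largest bag has 2 vertices, giving width 1; this decomposition certifies tw(G) ≤ 1. Any graph with an edge has treewidth ≥ 1, and G has the edge 4–0. Hence tw(G) = 1 exactly.

Treewidth 1.
One such decomposition:
Bags: B1 = {0, 4}  B2 = {2, 4}  B3 = {0, 1}  B4 = {0, 3}
Tree: B1–B2, B1–B3, B3–B4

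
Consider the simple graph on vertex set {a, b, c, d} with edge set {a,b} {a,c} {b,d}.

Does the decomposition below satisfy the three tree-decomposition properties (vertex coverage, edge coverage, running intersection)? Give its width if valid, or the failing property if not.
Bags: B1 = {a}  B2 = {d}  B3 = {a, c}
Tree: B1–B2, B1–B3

No — vertex b appears in no bag.

A tree decomposition must satisfy three properties: every vertex lies in some bag; for every edge, both endpoints lie together in some bag; and for every vertex, the bags containing it form a connected subtree. Here vertex b appears in no bag, so the decomposition is invalid.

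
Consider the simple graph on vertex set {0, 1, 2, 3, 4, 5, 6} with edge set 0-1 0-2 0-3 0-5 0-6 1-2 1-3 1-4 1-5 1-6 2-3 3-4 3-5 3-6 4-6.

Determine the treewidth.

3

A width-3 tree decomposition is:
Bags: B1 = {0, 1, 3, 5}  B2 = {0, 1, 2, 3}  B3 = {0, 1, 3, 6}  B4 = {1, 3, 4, 6}
Tree: B1–B2, B2–B3, B3–B4
Each bag holds 4 vertices, so the decomposition has width 3, which upper-bounds the treewidth. On the other hand G contains the 4-clique {0, 1, 2, 3}. A clique must lie in a single bag of any decomposition, so no decomposition can have width below 3. Combining the bounds, tw(G) = 3.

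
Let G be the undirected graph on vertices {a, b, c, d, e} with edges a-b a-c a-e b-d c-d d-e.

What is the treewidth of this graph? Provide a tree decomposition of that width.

Treewidth 2.
Bags: B1 = {a, d, e}  B2 = {a, b, d}  B3 = {a, c, d}
Tree: B1–B2, B2–B3

Every bag has size at most 3, so the width is 3 − 1 = 2 and tw(G) ≤ 2. Since e–a–b–d–e is a cycle in G, G is not acyclic. Forests are exactly the graphs of treewidth ≤ 1, so tw(G) ≥ 2. The upper and lower bounds meet at 2, so that is the treewidth.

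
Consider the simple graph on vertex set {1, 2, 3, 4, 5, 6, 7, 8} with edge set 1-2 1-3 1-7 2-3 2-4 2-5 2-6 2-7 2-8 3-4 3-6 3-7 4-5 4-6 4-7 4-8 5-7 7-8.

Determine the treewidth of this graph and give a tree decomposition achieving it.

The largest bag has 4 vertices, giving width 3; this decomposition certifies tw(G) ≤ 3. For the lower bound, the 4 vertices {1, 2, 3, 7} are pairwise adjacent, and any tree decomposition puts a clique entirely inside one bag — forcing width ≥ 3. Combining the bounds, tw(G) = 3.

Treewidth 3.
One optimal decomposition is:
Bags: B1 = {2, 4, 5, 7}  B2 = {2, 3, 4, 7}  B3 = {2, 4, 7, 8}  B4 = {1, 2, 3, 7}  B5 = {2, 3, 4, 6}
Tree: B1–B2, B2–B3, B2–B4, B2–B5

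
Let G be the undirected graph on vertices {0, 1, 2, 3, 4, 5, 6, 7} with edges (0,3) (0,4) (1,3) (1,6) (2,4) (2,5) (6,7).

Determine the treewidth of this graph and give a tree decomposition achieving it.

Every bag has size at most 2, so the width is 2 − 1 = 1 and tw(G) ≤ 1. Any graph with an edge has treewidth ≥ 1, and G has the edge 7–6. The upper and lower bounds meet at 1, so that is the treewidth.

Treewidth 1.
One such decomposition:
Bags: B1 = {6, 7}  B2 = {1, 6}  B3 = {1, 3}  B4 = {0, 3}  B5 = {0, 4}  B6 = {2, 4}  B7 = {2, 5}
Tree: B1–B2, B2–B3, B3–B4, B4–B5, B5–B6, B6–B7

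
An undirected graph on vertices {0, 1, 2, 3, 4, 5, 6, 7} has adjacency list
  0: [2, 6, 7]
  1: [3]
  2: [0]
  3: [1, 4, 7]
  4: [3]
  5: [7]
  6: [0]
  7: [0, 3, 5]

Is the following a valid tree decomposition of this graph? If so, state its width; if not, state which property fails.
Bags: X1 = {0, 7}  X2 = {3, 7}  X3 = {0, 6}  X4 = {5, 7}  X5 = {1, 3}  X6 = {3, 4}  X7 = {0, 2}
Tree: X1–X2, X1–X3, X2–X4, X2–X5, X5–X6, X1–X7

Checking the three conditions: (i) the bags cover all of {0, 1, 2, 3, 4, 5, 6, 7}; (ii) for each edge, some bag contains both endpoints; (iii) the bags containing any fixed vertex form a subtree. All hold, so the decomposition is valid with width 2 − 1 = 1.

Yes; width 1.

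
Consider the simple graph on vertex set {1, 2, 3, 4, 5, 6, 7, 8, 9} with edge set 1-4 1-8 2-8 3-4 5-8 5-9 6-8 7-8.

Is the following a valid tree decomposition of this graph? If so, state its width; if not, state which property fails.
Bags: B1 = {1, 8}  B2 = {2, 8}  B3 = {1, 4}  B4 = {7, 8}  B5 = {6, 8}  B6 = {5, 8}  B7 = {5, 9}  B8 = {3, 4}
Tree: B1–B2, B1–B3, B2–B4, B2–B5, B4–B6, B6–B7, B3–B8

Every vertex of G appears in some bag (union = {1, 2, 3, 4, 5, 6, 7, 8, 9}); every edge is covered by a bag; and for each vertex v the set of bags containing v is connected in the bag tree. The decomposition is therefore valid. The largest bag has 2 vertices, so the width is 1.

Yes; width 1.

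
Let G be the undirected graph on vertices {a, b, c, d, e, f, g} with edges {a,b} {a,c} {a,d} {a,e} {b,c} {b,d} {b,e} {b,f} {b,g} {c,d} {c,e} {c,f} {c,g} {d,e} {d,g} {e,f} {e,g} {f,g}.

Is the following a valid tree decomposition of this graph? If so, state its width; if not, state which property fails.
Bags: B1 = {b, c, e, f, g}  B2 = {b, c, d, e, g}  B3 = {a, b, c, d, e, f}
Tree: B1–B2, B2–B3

A tree decomposition must satisfy three properties: every vertex lies in some bag; for every edge, both endpoints lie together in some bag; and for every vertex, the bags containing it form a connected subtree. Here bags containing vertex f are not connected in the tree, so the decomposition is invalid.

No — bags containing vertex f are not connected in the tree.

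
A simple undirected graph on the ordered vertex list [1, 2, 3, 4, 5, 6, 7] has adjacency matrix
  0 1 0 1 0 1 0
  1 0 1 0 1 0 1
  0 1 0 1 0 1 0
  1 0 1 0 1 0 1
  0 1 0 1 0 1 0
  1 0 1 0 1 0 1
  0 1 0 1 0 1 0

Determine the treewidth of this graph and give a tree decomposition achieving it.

Treewidth 3.
One such decomposition:
Bags: B1 = {2, 4, 6, 7}  B2 = {2, 3, 4, 6}  B3 = {2, 4, 5, 6}  B4 = {1, 2, 4, 6}
Tree: B1–B2, B2–B3, B3–B4

Each bag holds 4 vertices, so the decomposition has width 3, which upper-bounds the treewidth. For the lower bound: the 4 vertex sets {2,7}, {3,6}, {4}, {5} are disjoint, each induces a connected subgraph, and every pair is joined by at least one edge of G. Contracting each set to a single vertex therefore yields K_{4} as a minor, and since treewidth is minor-monotone, tw(G) ≥ tw(K_{4}) = 3. The upper and lower bounds meet at 3, so that is the treewidth.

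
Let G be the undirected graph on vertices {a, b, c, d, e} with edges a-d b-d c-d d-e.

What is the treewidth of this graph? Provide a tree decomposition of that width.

Treewidth 1.
One such decomposition:
Bags: B1 = {a, d}  B2 = {b, d}  B3 = {d, e}  B4 = {c, d}
Tree: B1–B2, B2–B3, B2–B4

The largest bag has 2 vertices, giving width 1; this decomposition certifies tw(G) ≤ 1. Any graph with an edge has treewidth ≥ 1, and G has the edge d–a. The upper and lower bounds meet at 1, so that is the treewidth.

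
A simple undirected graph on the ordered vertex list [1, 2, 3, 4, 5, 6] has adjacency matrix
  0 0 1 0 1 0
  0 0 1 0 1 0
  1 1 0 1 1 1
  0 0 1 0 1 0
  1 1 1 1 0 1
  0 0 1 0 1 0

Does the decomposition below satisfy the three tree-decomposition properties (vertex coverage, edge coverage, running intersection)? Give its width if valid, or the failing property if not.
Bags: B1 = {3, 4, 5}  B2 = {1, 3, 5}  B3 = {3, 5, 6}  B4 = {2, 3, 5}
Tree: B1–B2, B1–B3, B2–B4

Yes; width 2.

Vertex coverage: the bags together contain {1, 2, 3, 4, 5, 6}, the full vertex set. Edge coverage: each edge of G has both endpoints in at least one bag. Running intersection: for every vertex, the bags containing it form a connected subtree. All three properties hold, so this is a valid tree decomposition of width max|bag| − 1 = 2, and hence tw(G) ≤ 2.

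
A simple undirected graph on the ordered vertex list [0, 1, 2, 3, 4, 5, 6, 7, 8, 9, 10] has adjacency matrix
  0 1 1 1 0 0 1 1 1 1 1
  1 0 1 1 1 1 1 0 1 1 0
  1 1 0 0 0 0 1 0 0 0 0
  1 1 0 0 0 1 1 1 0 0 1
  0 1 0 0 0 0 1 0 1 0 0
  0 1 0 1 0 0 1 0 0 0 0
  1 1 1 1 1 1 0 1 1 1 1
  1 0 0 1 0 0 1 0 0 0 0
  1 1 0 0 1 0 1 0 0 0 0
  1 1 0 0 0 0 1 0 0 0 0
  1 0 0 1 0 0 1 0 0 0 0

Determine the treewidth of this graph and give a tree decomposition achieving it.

Treewidth 3.
One optimal decomposition is:
Bags: B1 = {0, 1, 3, 6}  B2 = {0, 1, 2, 6}  B3 = {0, 3, 6, 7}  B4 = {0, 1, 6, 9}  B5 = {0, 3, 6, 10}  B6 = {0, 1, 6, 8}  B7 = {1, 3, 5, 6}  B8 = {1, 4, 6, 8}
Tree: B1–B2, B1–B3, B1–B4, B3–B5, B4–B6, B1–B7, B6–B8

Each bag holds 4 vertices, so the decomposition has width 3, which upper-bounds the treewidth. On the other hand G contains the 4-clique {0, 1, 6, 8}. A clique must lie in a single bag of any decomposition, so no decomposition can have width below 3. Therefore the treewidth is 3.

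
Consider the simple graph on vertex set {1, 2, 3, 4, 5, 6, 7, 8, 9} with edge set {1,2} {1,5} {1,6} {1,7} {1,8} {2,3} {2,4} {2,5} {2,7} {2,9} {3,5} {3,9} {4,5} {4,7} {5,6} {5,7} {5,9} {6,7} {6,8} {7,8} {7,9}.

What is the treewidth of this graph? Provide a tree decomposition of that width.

Treewidth 3.
Bags: B1 = {2, 5, 7, 9}  B2 = {1, 2, 5, 7}  B3 = {2, 4, 5, 7}  B4 = {2, 3, 5, 9}  B5 = {1, 5, 6, 7}  B6 = {1, 6, 7, 8}
Tree: B1–B2, B2–B3, B1–B4, B2–B5, B5–B6

Each bag holds 4 vertices, so the decomposition has width 3, which upper-bounds the treewidth. On the other hand G contains the 4-clique {1, 6, 7, 8}. A clique must lie in a single bag of any decomposition, so no decomposition can have width below 3. Therefore the treewidth is 3.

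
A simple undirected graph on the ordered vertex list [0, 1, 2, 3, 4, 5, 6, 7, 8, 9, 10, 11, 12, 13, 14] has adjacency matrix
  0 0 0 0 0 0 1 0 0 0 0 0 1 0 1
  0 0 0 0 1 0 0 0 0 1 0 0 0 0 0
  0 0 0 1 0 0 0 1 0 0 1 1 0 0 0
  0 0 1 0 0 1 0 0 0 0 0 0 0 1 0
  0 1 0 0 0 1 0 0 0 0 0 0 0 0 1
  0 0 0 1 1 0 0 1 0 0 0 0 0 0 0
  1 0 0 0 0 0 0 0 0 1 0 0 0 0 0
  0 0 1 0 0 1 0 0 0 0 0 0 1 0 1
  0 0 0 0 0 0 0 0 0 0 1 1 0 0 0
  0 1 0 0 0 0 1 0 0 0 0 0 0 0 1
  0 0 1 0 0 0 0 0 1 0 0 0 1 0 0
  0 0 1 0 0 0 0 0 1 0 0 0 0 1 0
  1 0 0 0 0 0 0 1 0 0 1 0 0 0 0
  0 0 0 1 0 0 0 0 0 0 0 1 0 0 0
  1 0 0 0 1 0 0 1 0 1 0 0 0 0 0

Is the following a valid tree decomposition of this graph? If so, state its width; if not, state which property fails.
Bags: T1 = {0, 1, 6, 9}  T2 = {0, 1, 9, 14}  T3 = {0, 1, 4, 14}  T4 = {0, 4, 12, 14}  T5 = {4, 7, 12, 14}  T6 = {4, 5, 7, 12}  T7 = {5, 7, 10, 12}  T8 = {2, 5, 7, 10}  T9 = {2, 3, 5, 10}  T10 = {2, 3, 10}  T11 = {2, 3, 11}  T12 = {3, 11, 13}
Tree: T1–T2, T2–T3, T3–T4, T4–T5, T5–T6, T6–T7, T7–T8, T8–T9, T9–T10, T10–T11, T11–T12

No — vertex 8 appears in no bag.

A tree decomposition must satisfy three properties: every vertex lies in some bag; for every edge, both endpoints lie together in some bag; and for every vertex, the bags containing it form a connected subtree. Here vertex 8 appears in no bag, so the decomposition is invalid.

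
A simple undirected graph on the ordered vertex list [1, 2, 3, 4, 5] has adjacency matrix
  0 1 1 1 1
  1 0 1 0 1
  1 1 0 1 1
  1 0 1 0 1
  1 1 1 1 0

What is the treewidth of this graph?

A width-3 tree decomposition is:
Bags: B1 = {1, 3, 4, 5}  B2 = {1, 2, 3, 5}
Tree: B1–B2
Each bag holds 4 vertices, so the decomposition has width 3, which upper-bounds the treewidth. For the lower bound, the 4 vertices {1, 2, 3, 5} are pairwise adjacent, and any tree decomposition puts a clique entirely inside one bag — forcing width ≥ 3. Combining the bounds, tw(G) = 3.

3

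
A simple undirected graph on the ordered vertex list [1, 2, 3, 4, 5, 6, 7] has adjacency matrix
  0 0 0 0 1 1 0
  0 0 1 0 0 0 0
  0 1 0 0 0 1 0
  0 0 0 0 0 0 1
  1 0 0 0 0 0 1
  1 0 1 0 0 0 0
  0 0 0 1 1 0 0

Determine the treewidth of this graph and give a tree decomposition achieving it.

Treewidth 1.
One such decomposition:
Bags: B1 = {2, 3}  B2 = {3, 6}  B3 = {1, 6}  B4 = {1, 5}  B5 = {5, 7}  B6 = {4, 7}
Tree: B1–B2, B2–B3, B3–B4, B4–B5, B5–B6

Each bag holds 2 vertices, so the decomposition has width 1, which upper-bounds the treewidth. Any graph with an edge has treewidth ≥ 1, and G has the edge 2–3. Combining the bounds, tw(G) = 1.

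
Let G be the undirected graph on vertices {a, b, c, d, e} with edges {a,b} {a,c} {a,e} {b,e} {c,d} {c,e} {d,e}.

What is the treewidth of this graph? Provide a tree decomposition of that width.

Each bag holds 3 vertices, so the decomposition has width 2, which upper-bounds the treewidth. On the other hand G contains the 3-clique {c, d, e}. A clique must lie in a single bag of any decomposition, so no decomposition can have width below 2. The upper and lower bounds meet at 2, so that is the treewidth.

Treewidth 2.
One such decomposition:
Bags: B1 = {a, c, e}  B2 = {c, d, e}  B3 = {a, b, e}
Tree: B1–B2, B1–B3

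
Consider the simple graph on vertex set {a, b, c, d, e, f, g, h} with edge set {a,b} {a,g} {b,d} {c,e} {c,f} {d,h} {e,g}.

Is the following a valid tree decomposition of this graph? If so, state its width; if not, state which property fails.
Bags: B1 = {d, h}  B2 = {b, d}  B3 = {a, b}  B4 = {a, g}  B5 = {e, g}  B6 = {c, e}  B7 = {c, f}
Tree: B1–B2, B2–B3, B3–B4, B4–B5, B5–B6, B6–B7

Yes; width 1.

Every vertex of G appears in some bag (union = {a, b, c, d, e, f, g, h}); every edge is covered by a bag; and for each vertex v the set of bags containing v is connected in the bag tree. The decomposition is therefore valid. The largest bag has 2 vertices, so the width is 1.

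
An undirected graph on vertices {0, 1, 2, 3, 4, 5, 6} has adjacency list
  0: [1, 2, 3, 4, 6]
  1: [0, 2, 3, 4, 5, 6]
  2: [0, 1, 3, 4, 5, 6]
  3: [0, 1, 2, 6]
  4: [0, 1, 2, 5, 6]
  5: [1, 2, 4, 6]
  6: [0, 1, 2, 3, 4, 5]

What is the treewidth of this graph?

A width-4 tree decomposition is:
Bags: B1 = {0, 1, 2, 3, 6}  B2 = {0, 1, 2, 4, 6}  B3 = {1, 2, 4, 5, 6}
Tree: B1–B2, B2–B3
The largest bag has 5 vertices, giving width 4; this decomposition certifies tw(G) ≤ 4. For the lower bound, the 5 vertices {0, 1, 2, 3, 6} are pairwise adjacent, and any tree decomposition puts a clique entirely inside one bag — forcing width ≥ 4. Therefore the treewidth is 4.

4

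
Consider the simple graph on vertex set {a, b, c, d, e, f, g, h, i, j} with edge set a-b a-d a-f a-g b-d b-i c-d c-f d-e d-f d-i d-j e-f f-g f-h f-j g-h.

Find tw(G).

2

A width-2 tree decomposition is:
Bags: B1 = {a, b, d}  B2 = {a, d, f}  B3 = {d, e, f}  B4 = {d, f, j}  B5 = {b, d, i}  B6 = {a, f, g}  B7 = {f, g, h}  B8 = {c, d, f}
Tree: B1–B2, B2–B3, B2–B4, B1–B5, B2–B6, B6–B7, B4–B8
The largest bag has 3 vertices, giving width 2; this decomposition certifies tw(G) ≤ 2. On the other hand G contains the 3-clique {d, f, j}. A clique must lie in a single bag of any decomposition, so no decomposition can have width below 2. Therefore the treewidth is 2.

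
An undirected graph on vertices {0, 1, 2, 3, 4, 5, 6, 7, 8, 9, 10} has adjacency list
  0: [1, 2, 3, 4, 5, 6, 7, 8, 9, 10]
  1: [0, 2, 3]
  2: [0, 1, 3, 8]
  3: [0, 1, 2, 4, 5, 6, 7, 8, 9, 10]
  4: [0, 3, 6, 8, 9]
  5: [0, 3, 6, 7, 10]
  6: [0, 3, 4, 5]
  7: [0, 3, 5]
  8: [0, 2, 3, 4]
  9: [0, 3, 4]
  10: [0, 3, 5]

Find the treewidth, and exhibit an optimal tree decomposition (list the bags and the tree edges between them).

The largest bag has 4 vertices, giving width 3; this decomposition certifies tw(G) ≤ 3. For the lower bound, the 4 vertices {0, 1, 2, 3} are pairwise adjacent, and any tree decomposition puts a clique entirely inside one bag — forcing width ≥ 3. Hence tw(G) = 3 exactly.

Treewidth 3.
One optimal decomposition is:
Bags: B1 = {0, 3, 5, 6}  B2 = {0, 3, 4, 6}  B3 = {0, 3, 5, 10}  B4 = {0, 3, 4, 8}  B5 = {0, 2, 3, 8}  B6 = {0, 3, 5, 7}  B7 = {0, 1, 2, 3}  B8 = {0, 3, 4, 9}
Tree: B1–B2, B1–B3, B2–B4, B4–B5, B3–B6, B5–B7, B4–B8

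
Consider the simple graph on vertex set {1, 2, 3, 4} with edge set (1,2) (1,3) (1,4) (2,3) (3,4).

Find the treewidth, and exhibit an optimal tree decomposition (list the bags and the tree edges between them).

Every bag has size at most 3, so the width is 3 − 1 = 2 and tw(G) ≤ 2. On the other hand G contains the 3-clique {1, 2, 3}. A clique must lie in a single bag of any decomposition, so no decomposition can have width below 2. Combining the bounds, tw(G) = 2.

Treewidth 2.
Bags: B1 = {1, 2, 3}  B2 = {1, 3, 4}
Tree: B1–B2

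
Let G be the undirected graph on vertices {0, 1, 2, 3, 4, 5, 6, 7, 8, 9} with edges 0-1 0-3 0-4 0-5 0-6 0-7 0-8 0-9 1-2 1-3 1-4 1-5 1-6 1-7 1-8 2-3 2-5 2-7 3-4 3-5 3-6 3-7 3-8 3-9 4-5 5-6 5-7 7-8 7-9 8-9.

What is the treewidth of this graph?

A width-4 tree decomposition is:
Bags: B1 = {0, 1, 3, 7, 8}  B2 = {0, 1, 3, 5, 7}  B3 = {0, 1, 3, 4, 5}  B4 = {1, 2, 3, 5, 7}  B5 = {0, 1, 3, 5, 6}  B6 = {0, 3, 7, 8, 9}
Tree: B1–B2, B2–B3, B2–B4, B3–B5, B1–B6
Each bag holds 5 vertices, so the decomposition has width 4, which upper-bounds the treewidth. On the other hand G contains the 5-clique {0, 1, 3, 7, 8}. A clique must lie in a single bag of any decomposition, so no decomposition can have width below 4. Combining the bounds, tw(G) = 4.

4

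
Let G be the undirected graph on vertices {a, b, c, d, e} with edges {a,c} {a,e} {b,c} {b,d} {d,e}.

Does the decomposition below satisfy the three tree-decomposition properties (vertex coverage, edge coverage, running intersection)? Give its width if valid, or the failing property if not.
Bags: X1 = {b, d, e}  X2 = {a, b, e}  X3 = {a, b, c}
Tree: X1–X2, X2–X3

Vertex coverage: the bags together contain {a, b, c, d, e}, the full vertex set. Edge coverage: each edge of G has both endpoints in at least one bag. Running intersection: for every vertex, the bags containing it form a connected subtree. All three properties hold, so this is a valid tree decomposition of width max|bag| − 1 = 2, and hence tw(G) ≤ 2.

Yes; width 2.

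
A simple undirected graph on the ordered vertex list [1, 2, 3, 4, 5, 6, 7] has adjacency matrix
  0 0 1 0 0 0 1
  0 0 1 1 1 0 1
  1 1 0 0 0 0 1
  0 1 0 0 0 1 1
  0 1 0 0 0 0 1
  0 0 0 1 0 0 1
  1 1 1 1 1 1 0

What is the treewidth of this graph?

A width-2 tree decomposition is:
Bags: B1 = {2, 4, 7}  B2 = {4, 6, 7}  B3 = {2, 3, 7}  B4 = {1, 3, 7}  B5 = {2, 5, 7}
Tree: B1–B2, B1–B3, B3–B4, B1–B5
The largest bag has 3 vertices, giving width 2; this decomposition certifies tw(G) ≤ 2. Conversely, {1, 3, 7} is a clique of size 3, and the vertices of any clique must share a bag in every tree decomposition; so some bag has ≥ 3 vertices and tw(G) ≥ 2. Hence tw(G) = 2 exactly.

2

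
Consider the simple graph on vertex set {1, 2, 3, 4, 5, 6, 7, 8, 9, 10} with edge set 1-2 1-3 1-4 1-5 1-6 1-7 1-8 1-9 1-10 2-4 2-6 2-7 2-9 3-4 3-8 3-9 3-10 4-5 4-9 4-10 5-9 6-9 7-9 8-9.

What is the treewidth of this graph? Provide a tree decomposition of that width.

Treewidth 3.
Bags: B1 = {1, 3, 4, 9}  B2 = {1, 2, 4, 9}  B3 = {1, 2, 7, 9}  B4 = {1, 3, 4, 10}  B5 = {1, 2, 6, 9}  B6 = {1, 4, 5, 9}  B7 = {1, 3, 8, 9}
Tree: B1–B2, B2–B3, B1–B4, B3–B5, B1–B6, B1–B7

Each bag holds 4 vertices, so the decomposition has width 3, which upper-bounds the treewidth. On the other hand G contains the 4-clique {1, 3, 8, 9}. A clique must lie in a single bag of any decomposition, so no decomposition can have width below 3. Hence tw(G) = 3 exactly.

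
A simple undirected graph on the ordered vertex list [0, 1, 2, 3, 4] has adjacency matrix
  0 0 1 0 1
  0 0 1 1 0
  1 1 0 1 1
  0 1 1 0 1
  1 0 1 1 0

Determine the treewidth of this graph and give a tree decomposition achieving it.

The largest bag has 3 vertices, giving width 2; this decomposition certifies tw(G) ≤ 2. Conversely, {0, 2, 4} is a clique of size 3, and the vertices of any clique must share a bag in every tree decomposition; so some bag has ≥ 3 vertices and tw(G) ≥ 2. Therefore the treewidth is 2.

Treewidth 2.
One optimal decomposition is:
Bags: B1 = {2, 3, 4}  B2 = {0, 2, 4}  B3 = {1, 2, 3}
Tree: B1–B2, B1–B3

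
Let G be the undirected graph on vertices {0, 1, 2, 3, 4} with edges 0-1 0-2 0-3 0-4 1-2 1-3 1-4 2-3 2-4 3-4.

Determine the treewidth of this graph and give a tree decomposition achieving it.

With just one bag of size 5, the width is 5 − 1 = 4, so tw(G) ≤ 4. Conversely, {0, 1, 2, 3, 4} is a clique of size 5, and the vertices of any clique must share a bag in every tree decomposition; so some bag has ≥ 5 vertices and tw(G) ≥ 4. Hence tw(G) = 4 exactly.

Treewidth 4.
Bags: B1 = {0, 1, 2, 3, 4}
Tree: (single bag)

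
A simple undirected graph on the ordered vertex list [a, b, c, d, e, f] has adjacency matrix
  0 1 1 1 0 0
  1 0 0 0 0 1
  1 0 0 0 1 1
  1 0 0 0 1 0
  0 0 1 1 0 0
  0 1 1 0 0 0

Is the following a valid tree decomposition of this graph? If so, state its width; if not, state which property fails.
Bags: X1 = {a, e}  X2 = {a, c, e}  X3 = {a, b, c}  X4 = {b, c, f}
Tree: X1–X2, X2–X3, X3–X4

A tree decomposition must satisfy three properties: every vertex lies in some bag; for every edge, both endpoints lie together in some bag; and for every vertex, the bags containing it form a connected subtree. Here vertex d appears in no bag, so the decomposition is invalid.

No — vertex d appears in no bag.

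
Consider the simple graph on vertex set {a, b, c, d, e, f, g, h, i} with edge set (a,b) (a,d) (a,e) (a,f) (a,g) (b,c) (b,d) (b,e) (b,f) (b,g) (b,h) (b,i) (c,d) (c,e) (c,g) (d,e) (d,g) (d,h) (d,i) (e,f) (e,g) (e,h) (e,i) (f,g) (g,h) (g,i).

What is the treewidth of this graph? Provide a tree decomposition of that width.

Every bag has size at most 5, so the width is 5 − 1 = 4 and tw(G) ≤ 4. On the other hand G contains the 5-clique {b, d, e, g, h}. A clique must lie in a single bag of any decomposition, so no decomposition can have width below 4. Hence tw(G) = 4 exactly.

Treewidth 4.
One such decomposition:
Bags: B1 = {b, c, d, e, g}  B2 = {a, b, d, e, g}  B3 = {b, d, e, g, h}  B4 = {b, d, e, g, i}  B5 = {a, b, e, f, g}
Tree: B1–B2, B1–B3, B1–B4, B2–B5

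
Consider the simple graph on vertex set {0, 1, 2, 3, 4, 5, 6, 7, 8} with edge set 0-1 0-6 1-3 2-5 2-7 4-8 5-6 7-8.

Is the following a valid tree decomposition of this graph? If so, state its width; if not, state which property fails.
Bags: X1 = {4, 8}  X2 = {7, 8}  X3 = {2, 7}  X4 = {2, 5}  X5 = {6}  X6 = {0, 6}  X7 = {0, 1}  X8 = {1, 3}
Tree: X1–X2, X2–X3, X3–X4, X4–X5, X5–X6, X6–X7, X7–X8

No — edge (5,6) lies in no bag.

A tree decomposition must satisfy three properties: every vertex lies in some bag; for every edge, both endpoints lie together in some bag; and for every vertex, the bags containing it form a connected subtree. Here edge (5,6) lies in no bag, so the decomposition is invalid.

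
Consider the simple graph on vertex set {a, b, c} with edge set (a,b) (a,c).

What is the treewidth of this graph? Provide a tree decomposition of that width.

Every bag has size at most 2, so the width is 2 − 1 = 1 and tw(G) ≤ 1. G has an edge, so its treewidth is at least 1. Hence tw(G) = 1 exactly.

Treewidth 1.
One optimal decomposition is:
Bags: B1 = {a, b}  B2 = {a, c}
Tree: B1–B2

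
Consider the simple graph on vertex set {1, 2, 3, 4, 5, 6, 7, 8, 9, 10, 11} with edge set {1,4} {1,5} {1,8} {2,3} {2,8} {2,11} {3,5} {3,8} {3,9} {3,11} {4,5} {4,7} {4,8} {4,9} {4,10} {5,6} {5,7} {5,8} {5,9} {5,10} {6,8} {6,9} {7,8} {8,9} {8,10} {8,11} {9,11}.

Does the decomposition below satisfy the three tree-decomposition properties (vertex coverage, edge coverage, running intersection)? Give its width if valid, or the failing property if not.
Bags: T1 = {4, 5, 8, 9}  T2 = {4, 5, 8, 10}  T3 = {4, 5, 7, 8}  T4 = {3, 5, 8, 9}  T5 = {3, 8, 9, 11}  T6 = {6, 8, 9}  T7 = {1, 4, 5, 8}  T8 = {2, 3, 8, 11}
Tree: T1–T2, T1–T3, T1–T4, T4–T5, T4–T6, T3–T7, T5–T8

No — edge (5,6) lies in no bag.

A tree decomposition must satisfy three properties: every vertex lies in some bag; for every edge, both endpoints lie together in some bag; and for every vertex, the bags containing it form a connected subtree. Here edge (5,6) lies in no bag, so the decomposition is invalid.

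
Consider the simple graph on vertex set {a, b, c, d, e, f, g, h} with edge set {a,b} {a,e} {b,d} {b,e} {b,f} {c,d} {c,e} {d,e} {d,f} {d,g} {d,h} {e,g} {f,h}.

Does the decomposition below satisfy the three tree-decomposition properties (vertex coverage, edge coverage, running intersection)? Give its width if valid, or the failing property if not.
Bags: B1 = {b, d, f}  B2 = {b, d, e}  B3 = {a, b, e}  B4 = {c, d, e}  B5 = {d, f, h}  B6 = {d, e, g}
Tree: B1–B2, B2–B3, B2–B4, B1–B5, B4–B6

Yes; width 2.

Vertex coverage: the bags together contain {a, b, c, d, e, f, g, h}, the full vertex set. Edge coverage: each edge of G has both endpoints in at least one bag. Running intersection: for every vertex, the bags containing it form a connected subtree. All three properties hold, so this is a valid tree decomposition of width max|bag| − 1 = 2, and hence tw(G) ≤ 2.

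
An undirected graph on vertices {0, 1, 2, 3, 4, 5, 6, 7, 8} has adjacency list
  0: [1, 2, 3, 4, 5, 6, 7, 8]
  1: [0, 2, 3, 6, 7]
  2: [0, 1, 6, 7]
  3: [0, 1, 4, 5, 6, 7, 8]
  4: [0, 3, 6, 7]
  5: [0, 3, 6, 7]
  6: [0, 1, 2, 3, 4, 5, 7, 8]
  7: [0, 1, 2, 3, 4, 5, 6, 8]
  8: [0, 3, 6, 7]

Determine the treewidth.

A width-4 tree decomposition is:
Bags: B1 = {0, 3, 4, 6, 7}  B2 = {0, 3, 5, 6, 7}  B3 = {0, 1, 3, 6, 7}  B4 = {0, 3, 6, 7, 8}  B5 = {0, 1, 2, 6, 7}
Tree: B1–B2, B1–B3, B3–B4, B3–B5
Every bag has size at most 5, so the width is 5 − 1 = 4 and tw(G) ≤ 4. On the other hand G contains the 5-clique {0, 1, 2, 6, 7}. A clique must lie in a single bag of any decomposition, so no decomposition can have width below 4. The upper and lower bounds meet at 4, so that is the treewidth.

4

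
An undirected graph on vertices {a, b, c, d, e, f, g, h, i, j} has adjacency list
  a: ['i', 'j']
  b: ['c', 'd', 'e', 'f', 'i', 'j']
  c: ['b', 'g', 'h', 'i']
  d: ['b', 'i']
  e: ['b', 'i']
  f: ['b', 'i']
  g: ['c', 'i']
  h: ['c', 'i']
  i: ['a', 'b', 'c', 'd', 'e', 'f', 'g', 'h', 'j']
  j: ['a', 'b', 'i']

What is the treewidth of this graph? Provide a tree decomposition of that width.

Every bag has size at most 3, so the width is 3 − 1 = 2 and tw(G) ≤ 2. On the other hand G contains the 3-clique {c, g, i}. A clique must lie in a single bag of any decomposition, so no decomposition can have width below 2. Therefore the treewidth is 2.

Treewidth 2.
Bags: B1 = {b, e, i}  B2 = {b, i, j}  B3 = {a, i, j}  B4 = {b, c, i}  B5 = {c, g, i}  B6 = {b, f, i}  B7 = {b, d, i}  B8 = {c, h, i}
Tree: B1–B2, B2–B3, B1–B4, B4–B5, B4–B6, B6–B7, B5–B8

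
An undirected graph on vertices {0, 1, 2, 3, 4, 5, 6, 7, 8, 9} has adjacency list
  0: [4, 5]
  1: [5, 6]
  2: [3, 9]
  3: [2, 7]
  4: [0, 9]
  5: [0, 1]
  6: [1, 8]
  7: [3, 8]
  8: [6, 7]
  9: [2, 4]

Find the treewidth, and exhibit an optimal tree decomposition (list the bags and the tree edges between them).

Treewidth 2.
One such decomposition:
Bags: B1 = {1, 6, 8}  B2 = {1, 5, 8}  B3 = {0, 5, 8}  B4 = {0, 4, 8}  B5 = {4, 8, 9}  B6 = {2, 8, 9}  B7 = {2, 3, 8}  B8 = {3, 7, 8}
Tree: B1–B2, B2–B3, B3–B4, B4–B5, B5–B6, B6–B7, B7–B8

Every bag has size at most 3, so the width is 3 − 1 = 2 and tw(G) ≤ 2. The edges 8–6–1–5–0–4–9–2–3–7–8 form a cycle, so G is not a tree and its treewidth is at least 2. Combining the bounds, tw(G) = 2.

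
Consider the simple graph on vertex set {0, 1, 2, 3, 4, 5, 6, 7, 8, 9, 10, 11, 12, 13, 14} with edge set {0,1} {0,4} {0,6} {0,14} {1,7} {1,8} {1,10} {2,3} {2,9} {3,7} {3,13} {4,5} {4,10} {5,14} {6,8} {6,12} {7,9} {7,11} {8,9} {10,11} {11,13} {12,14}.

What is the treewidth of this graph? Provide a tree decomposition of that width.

The largest bag has 4 vertices, giving width 3; this decomposition certifies tw(G) ≤ 3. For the lower bound: the 4 vertex sets {2,3,13}, {9}, {7}, {1,8,10,11} are disjoint, each induces a connected subgraph, and every pair is joined by at least one edge of G. Contracting each set to a single vertex therefore yields K_{4} as a minor, and since treewidth is minor-monotone, tw(G) ≥ tw(K_{4}) = 3. Therefore the treewidth is 3.

Treewidth 3.
One optimal decomposition is:
Bags: B1 = {2, 3, 9, 13}  B2 = {3, 7, 9, 13}  B3 = {7, 9, 11, 13}  B4 = {7, 8, 9, 11}  B5 = {1, 7, 8, 11}  B6 = {1, 8, 10, 11}  B7 = {1, 6, 8, 10}  B8 = {0, 1, 6, 10}  B9 = {0, 4, 6, 10}  B10 = {0, 4, 6, 12}  B11 = {0, 4, 12, 14}  B12 = {4, 5, 12, 14}
Tree: B1–B2, B2–B3, B3–B4, B4–B5, B5–B6, B6–B7, B7–B8, B8–B9, B9–B10, B10–B11, B11–B12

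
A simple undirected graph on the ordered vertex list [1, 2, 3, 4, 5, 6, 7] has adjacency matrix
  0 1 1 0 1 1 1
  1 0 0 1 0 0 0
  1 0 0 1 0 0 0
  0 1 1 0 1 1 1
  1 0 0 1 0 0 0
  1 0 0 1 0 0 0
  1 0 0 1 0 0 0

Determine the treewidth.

2

A width-2 tree decomposition is:
Bags: B1 = {1, 4, 5}  B2 = {1, 4, 7}  B3 = {1, 4, 6}  B4 = {1, 2, 4}  B5 = {1, 3, 4}
Tree: B1–B2, B2–B3, B3–B4, B4–B5
Each bag holds 3 vertices, so the decomposition has width 2, which upper-bounds the treewidth. For the lower bound, G contains the cycle 4–5–1–7–4, so G is not a forest; only forests have treewidth ≤ 1, hence tw(G) ≥ 2. Hence tw(G) = 2 exactly.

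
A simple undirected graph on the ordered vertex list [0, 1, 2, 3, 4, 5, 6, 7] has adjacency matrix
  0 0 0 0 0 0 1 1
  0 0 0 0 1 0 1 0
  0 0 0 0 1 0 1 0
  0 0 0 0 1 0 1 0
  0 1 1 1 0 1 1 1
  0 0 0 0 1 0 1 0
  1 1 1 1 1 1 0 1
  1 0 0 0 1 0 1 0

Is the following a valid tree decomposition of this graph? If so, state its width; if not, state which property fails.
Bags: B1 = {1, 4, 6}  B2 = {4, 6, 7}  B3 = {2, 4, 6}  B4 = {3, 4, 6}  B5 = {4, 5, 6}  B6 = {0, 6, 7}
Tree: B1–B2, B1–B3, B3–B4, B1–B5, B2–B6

Every vertex of G appears in some bag (union = {0, 1, 2, 3, 4, 5, 6, 7}); every edge is covered by a bag; and for each vertex v the set of bags containing v is connected in the bag tree. The decomposition is therefore valid. The largest bag has 3 vertices, so the width is 2.

Yes; width 2.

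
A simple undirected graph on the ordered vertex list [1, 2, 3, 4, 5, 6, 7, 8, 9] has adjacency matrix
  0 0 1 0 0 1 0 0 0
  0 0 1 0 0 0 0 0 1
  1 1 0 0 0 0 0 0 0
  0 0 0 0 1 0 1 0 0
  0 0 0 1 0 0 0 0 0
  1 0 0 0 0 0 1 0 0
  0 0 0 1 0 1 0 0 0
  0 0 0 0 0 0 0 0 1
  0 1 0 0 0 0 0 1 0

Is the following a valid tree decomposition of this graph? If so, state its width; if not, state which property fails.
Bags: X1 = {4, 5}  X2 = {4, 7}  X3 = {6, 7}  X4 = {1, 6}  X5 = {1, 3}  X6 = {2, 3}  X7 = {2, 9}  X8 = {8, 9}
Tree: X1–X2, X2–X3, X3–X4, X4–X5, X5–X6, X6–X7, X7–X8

Vertex coverage: the bags together contain {1, 2, 3, 4, 5, 6, 7, 8, 9}, the full vertex set. Edge coverage: each edge of G has both endpoints in at least one bag. Running intersection: for every vertex, the bags containing it form a connected subtree. All three properties hold, so this is a valid tree decomposition of width max|bag| − 1 = 1, and hence tw(G) ≤ 1.

Yes; width 1.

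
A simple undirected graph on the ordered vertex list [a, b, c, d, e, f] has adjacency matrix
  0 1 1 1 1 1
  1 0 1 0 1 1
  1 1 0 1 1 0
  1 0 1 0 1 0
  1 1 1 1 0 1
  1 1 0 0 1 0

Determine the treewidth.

3

A width-3 tree decomposition is:
Bags: B1 = {a, b, c, e}  B2 = {a, b, e, f}  B3 = {a, c, d, e}
Tree: B1–B2, B1–B3
Each bag holds 4 vertices, so the decomposition has width 3, which upper-bounds the treewidth. On the other hand G contains the 4-clique {a, c, d, e}. A clique must lie in a single bag of any decomposition, so no decomposition can have width below 3. Therefore the treewidth is 3.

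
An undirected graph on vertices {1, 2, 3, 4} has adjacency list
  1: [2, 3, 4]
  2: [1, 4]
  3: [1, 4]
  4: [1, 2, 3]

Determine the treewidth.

A width-2 tree decomposition is:
Bags: B1 = {1, 2, 4}  B2 = {1, 3, 4}
Tree: B1–B2
The largest bag has 3 vertices, giving width 2; this decomposition certifies tw(G) ≤ 2. On the other hand G contains the 3-clique {1, 2, 4}. A clique must lie in a single bag of any decomposition, so no decomposition can have width below 2. Therefore the treewidth is 2.

2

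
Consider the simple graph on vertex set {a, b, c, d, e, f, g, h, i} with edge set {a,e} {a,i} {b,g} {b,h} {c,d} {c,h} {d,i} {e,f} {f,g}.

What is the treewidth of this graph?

2

A width-2 tree decomposition is:
Bags: B1 = {e, f, g}  B2 = {a, e, g}  B3 = {a, g, i}  B4 = {d, g, i}  B5 = {c, d, g}  B6 = {c, g, h}  B7 = {b, g, h}
Tree: B1–B2, B2–B3, B3–B4, B4–B5, B5–B6, B6–B7
The largest bag has 3 vertices, giving width 2; this decomposition certifies tw(G) ≤ 2. The edges g–f–e–a–i–d–c–h–b–g form a cycle, so G is not a tree and its treewidth is at least 2. The upper and lower bounds meet at 2, so that is the treewidth.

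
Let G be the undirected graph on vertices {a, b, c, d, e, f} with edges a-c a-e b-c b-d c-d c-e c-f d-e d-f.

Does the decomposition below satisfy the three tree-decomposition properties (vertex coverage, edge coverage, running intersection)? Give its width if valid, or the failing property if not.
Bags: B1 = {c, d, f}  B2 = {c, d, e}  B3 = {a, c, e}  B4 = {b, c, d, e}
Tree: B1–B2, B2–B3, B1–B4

No — bags containing vertex e are not connected in the tree.

A tree decomposition must satisfy three properties: every vertex lies in some bag; for every edge, both endpoints lie together in some bag; and for every vertex, the bags containing it form a connected subtree. Here bags containing vertex e are not connected in the tree, so the decomposition is invalid.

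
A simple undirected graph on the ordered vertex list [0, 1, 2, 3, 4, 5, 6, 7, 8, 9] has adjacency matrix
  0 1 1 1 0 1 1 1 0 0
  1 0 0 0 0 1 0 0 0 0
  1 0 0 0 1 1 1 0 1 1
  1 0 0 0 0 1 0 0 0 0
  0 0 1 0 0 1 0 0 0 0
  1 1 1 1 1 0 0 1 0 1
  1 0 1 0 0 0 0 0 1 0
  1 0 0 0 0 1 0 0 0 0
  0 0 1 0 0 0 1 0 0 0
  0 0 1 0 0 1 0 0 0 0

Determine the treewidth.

A width-2 tree decomposition is:
Bags: B1 = {0, 2, 6}  B2 = {0, 2, 5}  B3 = {0, 1, 5}  B4 = {0, 3, 5}  B5 = {2, 6, 8}  B6 = {2, 4, 5}  B7 = {0, 5, 7}  B8 = {2, 5, 9}
Tree: B1–B2, B2–B3, B3–B4, B1–B5, B2–B6, B4–B7, B6–B8
Every bag has size at most 3, so the width is 3 − 1 = 2 and tw(G) ≤ 2. For the lower bound, the 3 vertices {2, 6, 8} are pairwise adjacent, and any tree decomposition puts a clique entirely inside one bag — forcing width ≥ 2. Therefore the treewidth is 2.

2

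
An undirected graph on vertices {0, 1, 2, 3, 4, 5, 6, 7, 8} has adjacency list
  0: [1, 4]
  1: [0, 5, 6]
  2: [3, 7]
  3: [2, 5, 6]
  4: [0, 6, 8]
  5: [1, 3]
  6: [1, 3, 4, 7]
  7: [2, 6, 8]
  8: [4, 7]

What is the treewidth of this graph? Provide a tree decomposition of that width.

The largest bag has 4 vertices, giving width 3; this decomposition certifies tw(G) ≤ 3. For the lower bound: the 4 vertex sets {0,1,5}, {4}, {6}, {2,3,7,8} are disjoint, each induces a connected subgraph, and every pair is joined by at least one edge of G. Contracting each set to a single vertex therefore yields K_{4} as a minor, and since treewidth is minor-monotone, tw(G) ≥ tw(K_{4}) = 3. The upper and lower bounds meet at 3, so that is the treewidth.

Treewidth 3.
One optimal decomposition is:
Bags: B1 = {0, 1, 4, 5}  B2 = {1, 4, 5, 6}  B3 = {3, 4, 5, 6}  B4 = {3, 4, 6, 8}  B5 = {3, 6, 7, 8}  B6 = {2, 3, 7, 8}
Tree: B1–B2, B2–B3, B3–B4, B4–B5, B5–B6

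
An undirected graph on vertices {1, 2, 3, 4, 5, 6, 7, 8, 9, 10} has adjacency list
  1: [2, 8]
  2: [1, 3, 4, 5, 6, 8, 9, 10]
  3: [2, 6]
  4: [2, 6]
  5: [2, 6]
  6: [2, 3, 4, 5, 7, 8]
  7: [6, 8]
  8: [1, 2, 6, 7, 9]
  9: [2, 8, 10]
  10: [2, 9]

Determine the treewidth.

2

A width-2 tree decomposition is:
Bags: B1 = {2, 6, 8}  B2 = {2, 3, 6}  B3 = {6, 7, 8}  B4 = {2, 8, 9}  B5 = {2, 9, 10}  B6 = {1, 2, 8}  B7 = {2, 4, 6}  B8 = {2, 5, 6}
Tree: B1–B2, B1–B3, B1–B4, B4–B5, B4–B6, B1–B7, B1–B8
Every bag has size at most 3, so the width is 3 − 1 = 2 and tw(G) ≤ 2. Conversely, {1, 2, 8} is a clique of size 3, and the vertices of any clique must share a bag in every tree decomposition; so some bag has ≥ 3 vertices and tw(G) ≥ 2. Therefore the treewidth is 2.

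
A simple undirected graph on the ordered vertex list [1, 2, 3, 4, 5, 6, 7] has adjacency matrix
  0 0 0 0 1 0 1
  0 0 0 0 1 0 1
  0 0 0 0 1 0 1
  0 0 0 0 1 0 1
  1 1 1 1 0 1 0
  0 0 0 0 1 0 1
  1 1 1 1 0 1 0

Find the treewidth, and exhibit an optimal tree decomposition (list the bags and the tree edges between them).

Every bag has size at most 3, so the width is 3 − 1 = 2 and tw(G) ≤ 2. The edges 7–3–5–4–7 form a cycle, so G is not a tree and its treewidth is at least 2. Hence tw(G) = 2 exactly.

Treewidth 2.
Bags: B1 = {3, 5, 7}  B2 = {4, 5, 7}  B3 = {2, 5, 7}  B4 = {1, 5, 7}  B5 = {5, 6, 7}
Tree: B1–B2, B2–B3, B3–B4, B4–B5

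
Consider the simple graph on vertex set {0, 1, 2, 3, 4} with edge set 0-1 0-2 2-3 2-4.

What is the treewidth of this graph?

A width-1 tree decomposition is:
Bags: B1 = {2, 3}  B2 = {0, 2}  B3 = {0, 1}  B4 = {2, 4}
Tree: B1–B2, B2–B3, B1–B4
Each bag holds 2 vertices, so the decomposition has width 1, which upper-bounds the treewidth. Since G has at least one edge (e.g. 2–3), it is not an edgeless graph, so tw(G) ≥ 1. Therefore the treewidth is 1.

1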